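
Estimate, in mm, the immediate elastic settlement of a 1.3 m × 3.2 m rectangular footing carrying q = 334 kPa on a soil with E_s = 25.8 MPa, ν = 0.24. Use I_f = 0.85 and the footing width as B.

S_e ≈ 13.5 mm

Immediate (elastic) settlement: S_e = q·B·(1−ν²)/E_s · I_f.
E_s = 25.8 MPa = 25800 kPa.
S_e = 334 × 1.3 × (1 − 0.24²) / 25800 × 0.85
    = 334 × 1.3 × 0.9424 / 25800 × 0.85
    = 0.01348 m = 13.48 mm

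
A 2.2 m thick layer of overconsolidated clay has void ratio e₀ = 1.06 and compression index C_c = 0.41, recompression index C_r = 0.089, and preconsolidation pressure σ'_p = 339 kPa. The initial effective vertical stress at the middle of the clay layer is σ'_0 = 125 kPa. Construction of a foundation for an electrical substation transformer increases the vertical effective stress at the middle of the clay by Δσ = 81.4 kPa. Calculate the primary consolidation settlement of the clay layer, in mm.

Final effective stress: σ'_f = 125 + 81.4 = 206.4 kPa.
σ'_f = 206.4 ≤ σ'_p = 339 kPa, so the clay remains overconsolidated and only the recompression index applies:
S_c = C_r·H/(1+e₀)·log₁₀(σ'_f/σ'_0) = 0.089×2.2/2.06×log₁₀(206.4/125)
    = 0.095052 × 0.2178 = 0.0207 m

S_c ≈ 20.7 mm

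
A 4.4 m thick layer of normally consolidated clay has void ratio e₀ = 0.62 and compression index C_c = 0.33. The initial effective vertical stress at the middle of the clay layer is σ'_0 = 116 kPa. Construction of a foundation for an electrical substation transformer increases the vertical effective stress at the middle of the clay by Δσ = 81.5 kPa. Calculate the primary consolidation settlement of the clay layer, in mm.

Final effective stress: σ'_f = σ'_0 + Δσ = 116 + 81.5 = 197.5 kPa.
Normally consolidated clay, so the full stress increment lies on the virgin compression line:
S_c = C_c·H/(1+e₀)·log₁₀(σ'_f/σ'_0) = 0.33×4.4/(1+0.62)×log₁₀(197.5/116)
    = 0.8963 × 0.23111 = 0.2071 m

S_c ≈ 207 mm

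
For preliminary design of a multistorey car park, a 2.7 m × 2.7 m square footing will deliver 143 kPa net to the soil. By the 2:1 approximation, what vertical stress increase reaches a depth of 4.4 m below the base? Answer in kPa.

Δσ_z ≈ 20.7 kPa

By the 2:1 method the load spreads at 1 horizontal : 2 vertical, so at depth z the loaded area has grown by z in each plan dimension:
Δσ = qBL/((B+z)(L+z)) = 143×2.7×2.7/((2.7+4.4)(2.7+4.4)) = 20.68 kPa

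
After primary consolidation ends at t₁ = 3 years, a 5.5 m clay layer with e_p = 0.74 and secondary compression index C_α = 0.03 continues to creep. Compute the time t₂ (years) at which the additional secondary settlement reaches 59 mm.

S_s = C_α·H/(1+e_p)·log₁₀(t₂/t₁) ⇒ log₁₀(t₂/t₁) = S_s·(1+e_p)/(C_α·H).
log₁₀(t₂/t₁) = 0.059 × (1+0.74) / (0.03×5.5) = 0.6222
t₂ = t₁ × 10^0.6222 = 3 × 4.19 = 12.57 years

t₂ ≈ 12.6 years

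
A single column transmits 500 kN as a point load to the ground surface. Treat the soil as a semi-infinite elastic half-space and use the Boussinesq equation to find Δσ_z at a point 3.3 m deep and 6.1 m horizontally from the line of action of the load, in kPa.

Δσ_z ≈ 0.535 kPa

Boussinesq vertical stress below a point load on an elastic half-space:
Δσ_z = 3P/(2πz²) · [1 + (r/z)²]^(−5/2)
r/z = 6.1/3.3 = 1.8485; [1+(r/z)²]^(−5/2) = 0.02439.
Δσ_z = 3×500/(2π×3.3²) × 0.02439 = 21.922 × 0.02439 = 0.5347 kPa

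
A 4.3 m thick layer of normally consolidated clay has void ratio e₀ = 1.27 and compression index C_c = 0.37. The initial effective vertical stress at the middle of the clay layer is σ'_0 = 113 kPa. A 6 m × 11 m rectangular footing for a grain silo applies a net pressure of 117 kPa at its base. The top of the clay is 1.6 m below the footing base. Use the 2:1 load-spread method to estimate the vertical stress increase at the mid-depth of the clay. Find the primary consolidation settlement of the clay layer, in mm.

S_c ≈ 118 mm

Mid-depth of clay below the footing base: z = 1.6 + 4.3/2 = 3.75 m.
Stress increase at mid-clay by the 2:1 spreading method:
Δσ = qBL/((B+z)(L+z)) = 117×6×11/((6+3.75)(11+3.75)) = 53.695 kPa
Final effective stress: σ'_f = σ'_0 + Δσ = 113 + 53.695 = 166.69 kPa.
Normally consolidated clay, so the full stress increment lies on the virgin compression line:
S_c = C_c·H/(1+e₀)·log₁₀(σ'_f/σ'_0) = 0.37×4.3/(1+1.27)×log₁₀(166.69/113)
    = 0.70088 × 0.16883 = 0.1183 m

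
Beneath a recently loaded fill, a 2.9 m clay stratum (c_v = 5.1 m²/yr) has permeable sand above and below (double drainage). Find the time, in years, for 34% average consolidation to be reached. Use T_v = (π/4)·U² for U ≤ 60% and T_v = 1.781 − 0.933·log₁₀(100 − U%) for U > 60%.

Drainage path length: H_d = H/2 = 1.45 m (double drainage).
U ≤ 60%: T_v = (π/4)·U² = (π/4)×0.34² = 0.090792.
t = T_v·H_d²/c_v = 0.090792×1.45²/5.1 = 0.03743 years.

t ≈ 0.0374 years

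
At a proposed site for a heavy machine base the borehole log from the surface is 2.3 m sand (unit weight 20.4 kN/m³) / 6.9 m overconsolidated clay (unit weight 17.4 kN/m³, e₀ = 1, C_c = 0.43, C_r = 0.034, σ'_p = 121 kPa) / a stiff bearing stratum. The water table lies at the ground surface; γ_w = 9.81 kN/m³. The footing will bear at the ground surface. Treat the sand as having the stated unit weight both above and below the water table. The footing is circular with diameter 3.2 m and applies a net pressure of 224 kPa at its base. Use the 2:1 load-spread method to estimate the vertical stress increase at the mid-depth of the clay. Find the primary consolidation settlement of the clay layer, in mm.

S_c ≈ 22.9 mm

Mid-depth of clay below the ground surface: z = 2.3 + 6.9/2 = 5.75 m.
Total vertical stress at mid-clay: σ_v = 20.4×2.3 + 17.4×3.45 = 106.95 kPa.
Pore pressure: u = 9.81×(5.75 − 0) = 56.408 kPa.
Initial effective stress: σ'_0 = σ_v − u = 106.95 − 56.408 = 50.542 kPa.
Stress increase at mid-clay by the 2:1 spreading method:
Δσ ≈ qD²/(D+z)² = 224×3.2²/(3.2+5.75)² = 28.635 kPa
Final effective stress: σ'_f = 50.542 + 28.635 = 79.177 kPa.
σ'_f = 79.177 ≤ σ'_p = 121 kPa, so the clay remains overconsolidated and only the recompression index applies:
S_c = C_r·H/(1+e₀)·log₁₀(σ'_f/σ'_0) = 0.034×6.9/2×log₁₀(79.177/50.542)
    = 0.1173 × 0.19495 = 0.02287 m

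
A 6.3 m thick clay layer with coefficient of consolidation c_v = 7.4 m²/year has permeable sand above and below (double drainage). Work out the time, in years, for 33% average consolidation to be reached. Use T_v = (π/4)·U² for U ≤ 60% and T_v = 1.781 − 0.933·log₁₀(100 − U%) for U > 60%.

t ≈ 0.115 years

Drainage path length: H_d = H/2 = 3.15 m (double drainage).
U ≤ 60%: T_v = (π/4)·U² = (π/4)×0.33² = 0.08553.
t = T_v·H_d²/c_v = 0.08553×3.15²/7.4 = 0.1147 years.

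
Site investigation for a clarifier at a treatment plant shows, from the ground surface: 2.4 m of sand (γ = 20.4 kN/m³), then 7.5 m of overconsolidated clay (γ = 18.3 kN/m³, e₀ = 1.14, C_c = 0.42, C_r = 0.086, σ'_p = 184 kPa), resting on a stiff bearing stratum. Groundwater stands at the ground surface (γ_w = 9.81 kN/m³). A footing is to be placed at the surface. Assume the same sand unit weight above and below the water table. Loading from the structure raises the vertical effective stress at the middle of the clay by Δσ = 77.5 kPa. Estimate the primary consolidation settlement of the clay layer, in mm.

Mid-depth of clay below the ground surface: z = 2.4 + 7.5/2 = 6.15 m.
Total vertical stress at mid-clay: σ_v = 20.4×2.4 + 18.3×3.75 = 117.58 kPa.
Pore pressure: u = 9.81×(6.15 − 0) = 60.332 kPa.
Initial effective stress: σ'_0 = σ_v − u = 117.58 − 60.332 = 57.248 kPa.
Final effective stress: σ'_f = 57.248 + 77.5 = 134.75 kPa.
σ'_f = 134.75 ≤ σ'_p = 184 kPa, so the clay remains overconsolidated and only the recompression index applies:
S_c = C_r·H/(1+e₀)·log₁₀(σ'_f/σ'_0) = 0.086×7.5/2.14×log₁₀(134.75/57.248)
    = 0.3014 × 0.37177 = 0.1121 m

S_c ≈ 112 mm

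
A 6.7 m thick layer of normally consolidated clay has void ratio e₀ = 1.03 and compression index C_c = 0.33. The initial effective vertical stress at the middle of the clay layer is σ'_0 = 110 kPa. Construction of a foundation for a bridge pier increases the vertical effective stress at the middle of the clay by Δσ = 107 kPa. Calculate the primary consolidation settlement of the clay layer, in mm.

S_c ≈ 321 mm

Final effective stress: σ'_f = σ'_0 + Δσ = 110 + 107 = 217 kPa.
Normally consolidated clay, so the full stress increment lies on the virgin compression line:
S_c = C_c·H/(1+e₀)·log₁₀(σ'_f/σ'_0) = 0.33×6.7/(1+1.03)×log₁₀(217/110)
    = 1.0892 × 0.29507 = 0.3214 m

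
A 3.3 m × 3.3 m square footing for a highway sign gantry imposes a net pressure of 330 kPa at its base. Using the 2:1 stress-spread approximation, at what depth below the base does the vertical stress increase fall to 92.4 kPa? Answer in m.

2:1 spreading — at depth z the loaded area has grown by z in each plan dimension:
qB²/(B+z)² = Δσ_z ⇒ z = B(√(q/Δσ_z) − 1) = 3.3×(√(330/92.4) − 1) = 2.936 m

z ≈ 2.94 m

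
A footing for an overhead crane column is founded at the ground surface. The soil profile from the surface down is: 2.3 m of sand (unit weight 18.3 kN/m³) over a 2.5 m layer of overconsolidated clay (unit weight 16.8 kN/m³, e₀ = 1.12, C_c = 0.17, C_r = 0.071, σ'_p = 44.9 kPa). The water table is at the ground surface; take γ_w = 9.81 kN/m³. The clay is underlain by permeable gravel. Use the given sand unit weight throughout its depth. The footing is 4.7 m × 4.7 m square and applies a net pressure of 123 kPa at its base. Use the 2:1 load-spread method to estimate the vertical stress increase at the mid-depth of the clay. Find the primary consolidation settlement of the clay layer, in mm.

S_c ≈ 53.2 mm

Mid-depth of clay below the ground surface: z = 2.3 + 2.5/2 = 3.55 m.
Total vertical stress at mid-clay: σ_v = 18.3×2.3 + 16.8×1.25 = 63.09 kPa.
Pore pressure: u = 9.81×(3.55 − 0) = 34.825 kPa.
Initial effective stress: σ'_0 = σ_v − u = 63.09 − 34.825 = 28.265 kPa.
Stress increase at mid-clay by the 2:1 spreading method:
Δσ = qBL/((B+z)(L+z)) = 123×4.7×4.7/((4.7+3.55)(4.7+3.55)) = 39.92 kPa
Final effective stress: σ'_f = 28.265 + 39.92 = 68.185 kPa.
σ'_f = 68.185 > σ'_p = 44.9 kPa, so the stress path crosses the preconsolidation pressure — recompression up to σ'_p, then virgin compression beyond:
S_c = H/(1+e₀)·[C_r·log₁₀(σ'_p/σ'_0) + C_c·log₁₀(σ'_f/σ'_p)]
    = 2.5/2.12 × [0.071×log₁₀(44.9/28.265) + 0.17×log₁₀(68.185/44.9)]
    = 1.1792 × [0.014271 + 0.030845] = 0.0532 m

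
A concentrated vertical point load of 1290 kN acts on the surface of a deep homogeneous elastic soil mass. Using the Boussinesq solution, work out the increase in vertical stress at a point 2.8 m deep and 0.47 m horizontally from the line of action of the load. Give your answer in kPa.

Δσ_z ≈ 73.3 kPa

Boussinesq vertical stress below a point load on an elastic half-space:
Δσ_z = 3P/(2πz²) · [1 + (r/z)²]^(−5/2)
r/z = 0.47/2.8 = 0.16786; [1+(r/z)²]^(−5/2) = 0.93289.
Δσ_z = 3×1290/(2π×2.8²) × 0.93289 = 78.562 × 0.93289 = 73.29 kPa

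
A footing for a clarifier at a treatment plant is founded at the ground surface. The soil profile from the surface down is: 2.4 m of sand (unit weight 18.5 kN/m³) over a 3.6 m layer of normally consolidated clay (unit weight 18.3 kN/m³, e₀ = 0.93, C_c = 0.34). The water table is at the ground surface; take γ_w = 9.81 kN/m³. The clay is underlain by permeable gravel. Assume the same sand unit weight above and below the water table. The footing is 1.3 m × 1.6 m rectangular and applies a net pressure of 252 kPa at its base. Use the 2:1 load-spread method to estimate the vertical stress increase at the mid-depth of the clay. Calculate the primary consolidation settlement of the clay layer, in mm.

S_c ≈ 103 mm

Mid-depth of clay below the ground surface: z = 2.4 + 3.6/2 = 4.2 m.
Total vertical stress at mid-clay: σ_v = 18.5×2.4 + 18.3×1.8 = 77.34 kPa.
Pore pressure: u = 9.81×(4.2 − 0) = 41.202 kPa.
Initial effective stress: σ'_0 = σ_v − u = 77.34 − 41.202 = 36.138 kPa.
Stress increase at mid-clay by the 2:1 spreading method:
Δσ = qBL/((B+z)(L+z)) = 252×1.3×1.6/((1.3+4.2)(1.6+4.2)) = 16.431 kPa
Final effective stress: σ'_f = σ'_0 + Δσ = 36.138 + 16.431 = 52.569 kPa.
Normally consolidated clay, so the full stress increment lies on the virgin compression line:
S_c = C_c·H/(1+e₀)·log₁₀(σ'_f/σ'_0) = 0.34×3.6/(1+0.93)×log₁₀(52.569/36.138)
    = 0.6342 × 0.16277 = 0.1032 m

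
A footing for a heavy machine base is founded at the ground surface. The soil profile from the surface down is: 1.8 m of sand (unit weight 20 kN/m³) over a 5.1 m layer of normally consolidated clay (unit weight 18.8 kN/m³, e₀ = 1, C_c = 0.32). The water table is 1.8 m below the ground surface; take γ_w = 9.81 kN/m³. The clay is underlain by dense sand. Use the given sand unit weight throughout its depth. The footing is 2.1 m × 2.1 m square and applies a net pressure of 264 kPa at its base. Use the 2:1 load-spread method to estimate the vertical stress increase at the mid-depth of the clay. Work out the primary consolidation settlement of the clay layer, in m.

Mid-depth of clay below the ground surface: z = 1.8 + 5.1/2 = 4.35 m.
Total vertical stress at mid-clay: σ_v = 20×1.8 + 18.8×2.55 = 83.94 kPa.
Pore pressure: u = 9.81×(4.35 − 1.8) = 25.015 kPa.
Initial effective stress: σ'_0 = σ_v − u = 83.94 − 25.015 = 58.925 kPa.
Stress increase at mid-clay by the 2:1 spreading method:
Δσ = qBL/((B+z)(L+z)) = 264×2.1×2.1/((2.1+4.35)(2.1+4.35)) = 27.985 kPa
Final effective stress: σ'_f = σ'_0 + Δσ = 58.925 + 27.985 = 86.91 kPa.
Normally consolidated clay, so the full stress increment lies on the virgin compression line:
S_c = C_c·H/(1+e₀)·log₁₀(σ'_f/σ'_0) = 0.32×5.1/(1+1)×log₁₀(86.91/58.925)
    = 0.816 × 0.16877 = 0.1377 m

S_c ≈ 0.138 m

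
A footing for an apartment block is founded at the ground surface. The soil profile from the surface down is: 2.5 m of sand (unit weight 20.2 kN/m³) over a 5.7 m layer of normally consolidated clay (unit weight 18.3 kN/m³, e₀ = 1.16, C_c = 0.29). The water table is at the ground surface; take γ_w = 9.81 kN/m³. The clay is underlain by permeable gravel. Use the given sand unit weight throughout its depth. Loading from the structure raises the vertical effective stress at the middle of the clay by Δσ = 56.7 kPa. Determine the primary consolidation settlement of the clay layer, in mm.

S_c ≈ 251 mm

Mid-depth of clay below the ground surface: z = 2.5 + 5.7/2 = 5.35 m.
Total vertical stress at mid-clay: σ_v = 20.2×2.5 + 18.3×2.85 = 102.66 kPa.
Pore pressure: u = 9.81×(5.35 − 0) = 52.483 kPa.
Initial effective stress: σ'_0 = σ_v − u = 102.66 − 52.483 = 50.177 kPa.
Final effective stress: σ'_f = σ'_0 + Δσ = 50.177 + 56.7 = 106.88 kPa.
Normally consolidated clay, so the full stress increment lies on the virgin compression line:
S_c = C_c·H/(1+e₀)·log₁₀(σ'_f/σ'_0) = 0.29×5.7/(1+1.16)×log₁₀(106.88/50.177)
    = 0.76528 × 0.32839 = 0.2513 m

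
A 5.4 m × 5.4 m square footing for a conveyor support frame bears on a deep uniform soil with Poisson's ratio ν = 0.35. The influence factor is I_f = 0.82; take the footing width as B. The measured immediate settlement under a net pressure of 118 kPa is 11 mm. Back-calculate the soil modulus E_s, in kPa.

E_s ≈ 41700 kPa

S_e = q·B·(1−ν²)/E_s · I_f  ⇒  E_s = q·B·(1−ν²)·I_f / S_e.
E_s = 118 × 5.4 × 0.8775 × 0.82 / 0.011 = 41680 kPa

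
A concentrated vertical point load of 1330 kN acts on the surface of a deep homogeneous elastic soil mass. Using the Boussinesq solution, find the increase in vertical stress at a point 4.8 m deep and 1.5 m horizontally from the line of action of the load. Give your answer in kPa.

Boussinesq vertical stress below a point load on an elastic half-space:
Δσ_z = 3P/(2πz²) · [1 + (r/z)²]^(−5/2)
r/z = 1.5/4.8 = 0.3125; [1+(r/z)²]^(−5/2) = 0.7922.
Δσ_z = 3×1330/(2π×4.8²) × 0.7922 = 27.562 × 0.7922 = 21.83 kPa

Δσ_z ≈ 21.8 kPa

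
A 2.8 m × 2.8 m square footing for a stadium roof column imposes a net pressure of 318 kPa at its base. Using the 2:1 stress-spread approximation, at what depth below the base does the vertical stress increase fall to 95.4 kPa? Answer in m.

2:1 spreading — at depth z the loaded area has grown by z in each plan dimension:
qB²/(B+z)² = Δσ_z ⇒ z = B(√(q/Δσ_z) − 1) = 2.8×(√(318/95.4) − 1) = 2.312 m

z ≈ 2.31 m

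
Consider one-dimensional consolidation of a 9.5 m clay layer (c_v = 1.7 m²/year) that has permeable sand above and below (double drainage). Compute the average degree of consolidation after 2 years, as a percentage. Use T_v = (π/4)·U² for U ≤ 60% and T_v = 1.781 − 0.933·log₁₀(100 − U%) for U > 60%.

U ≈ 43.8 %

Drainage path length: H_d = H/2 = 4.75 m (double drainage).
T_v = c_v·t/H_d² = 1.7×2/4.75² = 0.15069.
T_v = 0.15069 corresponds to the U ≤ 60% branch:
U = √(4T_v/π) = 0.438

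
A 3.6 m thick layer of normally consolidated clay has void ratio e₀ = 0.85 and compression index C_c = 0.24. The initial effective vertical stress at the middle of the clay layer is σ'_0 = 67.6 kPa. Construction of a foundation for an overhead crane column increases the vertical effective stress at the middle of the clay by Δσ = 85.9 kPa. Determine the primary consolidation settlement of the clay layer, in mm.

Final effective stress: σ'_f = σ'_0 + Δσ = 67.6 + 85.9 = 153.5 kPa.
Normally consolidated clay, so the full stress increment lies on the virgin compression line:
S_c = C_c·H/(1+e₀)·log₁₀(σ'_f/σ'_0) = 0.24×3.6/(1+0.85)×log₁₀(153.5/67.6)
    = 0.46703 × 0.35616 = 0.1663 m

S_c ≈ 166 mm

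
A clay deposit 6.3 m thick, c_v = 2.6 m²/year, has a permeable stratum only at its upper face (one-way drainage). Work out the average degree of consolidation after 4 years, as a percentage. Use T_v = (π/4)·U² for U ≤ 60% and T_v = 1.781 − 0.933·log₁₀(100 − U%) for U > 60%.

U ≈ 57.8 %

Drainage path length: H_d = H = 6.3 m (single drainage).
T_v = c_v·t/H_d² = 2.6×4/6.3² = 0.26203.
T_v = 0.26203 corresponds to the U ≤ 60% branch:
U = √(4T_v/π) = 0.5776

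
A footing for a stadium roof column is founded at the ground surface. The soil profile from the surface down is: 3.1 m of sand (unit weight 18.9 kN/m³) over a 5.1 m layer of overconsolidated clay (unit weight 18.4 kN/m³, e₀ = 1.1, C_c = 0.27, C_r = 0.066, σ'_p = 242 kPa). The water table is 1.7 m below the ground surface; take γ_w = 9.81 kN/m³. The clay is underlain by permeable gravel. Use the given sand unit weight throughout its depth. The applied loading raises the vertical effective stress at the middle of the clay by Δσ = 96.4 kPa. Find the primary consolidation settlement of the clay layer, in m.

S_c ≈ 0.0622 m

Mid-depth of clay below the ground surface: z = 3.1 + 5.1/2 = 5.65 m.
Total vertical stress at mid-clay: σ_v = 18.9×3.1 + 18.4×2.55 = 105.51 kPa.
Pore pressure: u = 9.81×(5.65 − 1.7) = 38.75 kPa.
Initial effective stress: σ'_0 = σ_v − u = 105.51 − 38.75 = 66.76 kPa.
Final effective stress: σ'_f = 66.76 + 96.4 = 163.16 kPa.
σ'_f = 163.16 ≤ σ'_p = 242 kPa, so the clay remains overconsolidated and only the recompression index applies:
S_c = C_r·H/(1+e₀)·log₁₀(σ'_f/σ'_0) = 0.066×5.1/2.1×log₁₀(163.16/66.76)
    = 0.16029 × 0.3881 = 0.06221 m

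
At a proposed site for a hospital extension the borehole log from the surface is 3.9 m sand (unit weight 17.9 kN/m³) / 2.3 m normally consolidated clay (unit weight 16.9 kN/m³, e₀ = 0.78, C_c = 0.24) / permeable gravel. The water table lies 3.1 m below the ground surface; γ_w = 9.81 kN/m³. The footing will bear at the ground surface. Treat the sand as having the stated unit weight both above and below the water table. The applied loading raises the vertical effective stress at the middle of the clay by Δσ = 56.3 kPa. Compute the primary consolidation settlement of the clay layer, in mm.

Mid-depth of clay below the ground surface: z = 3.9 + 2.3/2 = 5.05 m.
Total vertical stress at mid-clay: σ_v = 17.9×3.9 + 16.9×1.15 = 89.245 kPa.
Pore pressure: u = 9.81×(5.05 − 3.1) = 19.13 kPa.
Initial effective stress: σ'_0 = σ_v − u = 89.245 − 19.13 = 70.115 kPa.
Final effective stress: σ'_f = σ'_0 + Δσ = 70.115 + 56.3 = 126.41 kPa.
Normally consolidated clay, so the full stress increment lies on the virgin compression line:
S_c = C_c·H/(1+e₀)·log₁₀(σ'_f/σ'_0) = 0.24×2.3/(1+0.78)×log₁₀(126.41/70.115)
    = 0.31011 × 0.25597 = 0.07938 m

S_c ≈ 79.4 mm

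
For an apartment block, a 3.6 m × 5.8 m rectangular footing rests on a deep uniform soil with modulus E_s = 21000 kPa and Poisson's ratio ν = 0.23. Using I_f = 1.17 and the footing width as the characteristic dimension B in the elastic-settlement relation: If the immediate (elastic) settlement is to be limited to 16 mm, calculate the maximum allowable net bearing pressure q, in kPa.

q ≈ 84.2 kPa

S_e = q·B·(1−ν²)/E_s · I_f  ⇒  q = S_e·E_s / (B·(1−ν²)·I_f).
q = 0.016 × 21000 / (3.6 × 0.9471 × 1.17) = 84.23 kPa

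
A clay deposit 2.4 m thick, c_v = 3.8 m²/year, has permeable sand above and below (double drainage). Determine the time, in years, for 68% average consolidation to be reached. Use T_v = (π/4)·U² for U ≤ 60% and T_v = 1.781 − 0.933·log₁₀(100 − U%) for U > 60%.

Drainage path length: H_d = H/2 = 1.2 m (double drainage).
U > 60%: T_v = 1.781 − 0.933·log₁₀(100 − 68) = 0.3767.
t = T_v·H_d²/c_v = 0.3767×1.2²/3.8 = 0.1427 years.

t ≈ 0.143 years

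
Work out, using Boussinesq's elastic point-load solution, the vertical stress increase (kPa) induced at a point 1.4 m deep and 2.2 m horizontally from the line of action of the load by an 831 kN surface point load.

Boussinesq vertical stress below a point load on an elastic half-space:
Δσ_z = 3P/(2πz²) · [1 + (r/z)²]^(−5/2)
r/z = 2.2/1.4 = 1.5714; [1+(r/z)²]^(−5/2) = 0.044603.
Δσ_z = 3×831/(2π×1.4²) × 0.044603 = 202.44 × 0.044603 = 9.029 kPa

Δσ_z ≈ 9.03 kPa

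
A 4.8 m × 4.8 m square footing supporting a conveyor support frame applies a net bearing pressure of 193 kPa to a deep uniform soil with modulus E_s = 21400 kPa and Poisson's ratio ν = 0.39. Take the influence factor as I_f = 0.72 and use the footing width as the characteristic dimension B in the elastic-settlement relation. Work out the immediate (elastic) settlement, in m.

Immediate (elastic) settlement: S_e = q·B·(1−ν²)/E_s · I_f.
S_e = 193 × 4.8 × (1 − 0.39²) / 21400 × 0.72
    = 193 × 4.8 × 0.8479 / 21400 × 0.72
    = 0.02643 m

S_e ≈ 0.0264 m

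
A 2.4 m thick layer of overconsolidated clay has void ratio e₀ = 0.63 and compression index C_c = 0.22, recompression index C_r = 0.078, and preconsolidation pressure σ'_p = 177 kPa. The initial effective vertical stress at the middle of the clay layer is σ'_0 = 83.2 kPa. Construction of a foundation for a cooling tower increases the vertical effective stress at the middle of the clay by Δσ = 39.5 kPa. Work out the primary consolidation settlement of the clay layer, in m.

S_c ≈ 0.0194 m

Final effective stress: σ'_f = 83.2 + 39.5 = 122.7 kPa.
σ'_f = 122.7 ≤ σ'_p = 177 kPa, so the clay remains overconsolidated and only the recompression index applies:
S_c = C_r·H/(1+e₀)·log₁₀(σ'_f/σ'_0) = 0.078×2.4/1.63×log₁₀(122.7/83.2)
    = 0.11485 × 0.16872 = 0.01938 m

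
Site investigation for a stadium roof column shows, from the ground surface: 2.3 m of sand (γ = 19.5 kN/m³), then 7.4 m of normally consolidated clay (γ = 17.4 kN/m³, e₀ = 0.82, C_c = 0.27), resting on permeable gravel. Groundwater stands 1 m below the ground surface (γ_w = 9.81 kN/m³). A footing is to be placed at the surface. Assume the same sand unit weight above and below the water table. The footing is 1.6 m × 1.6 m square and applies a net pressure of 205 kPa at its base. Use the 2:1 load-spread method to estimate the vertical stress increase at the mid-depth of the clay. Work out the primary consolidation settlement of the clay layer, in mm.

S_c ≈ 67 mm

Mid-depth of clay below the ground surface: z = 2.3 + 7.4/2 = 6 m.
Total vertical stress at mid-clay: σ_v = 19.5×2.3 + 17.4×3.7 = 109.23 kPa.
Pore pressure: u = 9.81×(6 − 1) = 49.05 kPa.
Initial effective stress: σ'_0 = σ_v − u = 109.23 − 49.05 = 60.18 kPa.
Stress increase at mid-clay by the 2:1 spreading method:
Δσ = qBL/((B+z)(L+z)) = 205×1.6×1.6/((1.6+6)(1.6+6)) = 9.0859 kPa
Final effective stress: σ'_f = σ'_0 + Δσ = 60.18 + 9.0859 = 69.266 kPa.
Normally consolidated clay, so the full stress increment lies on the virgin compression line:
S_c = C_c·H/(1+e₀)·log₁₀(σ'_f/σ'_0) = 0.27×7.4/(1+0.82)×log₁₀(69.266/60.18)
    = 1.0978 × 0.061068 = 0.06704 m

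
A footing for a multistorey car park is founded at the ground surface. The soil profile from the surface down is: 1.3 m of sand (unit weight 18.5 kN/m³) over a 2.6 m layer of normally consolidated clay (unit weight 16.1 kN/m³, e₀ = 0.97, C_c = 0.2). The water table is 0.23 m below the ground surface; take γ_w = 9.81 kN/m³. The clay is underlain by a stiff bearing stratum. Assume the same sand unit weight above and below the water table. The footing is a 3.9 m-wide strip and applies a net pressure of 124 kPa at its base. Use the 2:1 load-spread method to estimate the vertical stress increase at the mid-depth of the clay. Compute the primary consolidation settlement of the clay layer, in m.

Mid-depth of clay below the ground surface: z = 1.3 + 2.6/2 = 2.6 m.
Total vertical stress at mid-clay: σ_v = 18.5×1.3 + 16.1×1.3 = 44.98 kPa.
Pore pressure: u = 9.81×(2.6 − 0.23) = 23.25 kPa.
Initial effective stress: σ'_0 = σ_v − u = 44.98 − 23.25 = 21.73 kPa.
Stress increase at mid-clay by the 2:1 spreading method:
Δσ = qB/(B+z) = 124×3.9/(3.9+2.6) = 74.4 kPa
Final effective stress: σ'_f = σ'_0 + Δσ = 21.73 + 74.4 = 96.13 kPa.
Normally consolidated clay, so the full stress increment lies on the virgin compression line:
S_c = C_c·H/(1+e₀)·log₁₀(σ'_f/σ'_0) = 0.2×2.6/(1+0.97)×log₁₀(96.13/21.73)
    = 0.26396 × 0.6458 = 0.1705 m

S_c ≈ 0.17 m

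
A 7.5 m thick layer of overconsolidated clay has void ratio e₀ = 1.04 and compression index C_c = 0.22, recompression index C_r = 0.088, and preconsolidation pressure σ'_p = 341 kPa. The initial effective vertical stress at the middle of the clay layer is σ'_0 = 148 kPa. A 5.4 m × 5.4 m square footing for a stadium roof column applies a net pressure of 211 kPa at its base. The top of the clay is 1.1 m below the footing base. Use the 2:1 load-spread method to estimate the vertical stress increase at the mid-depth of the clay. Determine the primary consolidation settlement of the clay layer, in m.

S_c ≈ 0.0468 m

Mid-depth of clay below the footing base: z = 1.1 + 7.5/2 = 4.85 m.
Stress increase at mid-clay by the 2:1 spreading method:
Δσ = qBL/((B+z)(L+z)) = 211×5.4×5.4/((5.4+4.85)(5.4+4.85)) = 58.563 kPa
Final effective stress: σ'_f = 148 + 58.563 = 206.56 kPa.
σ'_f = 206.56 ≤ σ'_p = 341 kPa, so the clay remains overconsolidated and only the recompression index applies:
S_c = C_r·H/(1+e₀)·log₁₀(σ'_f/σ'_0) = 0.088×7.5/2.04×log₁₀(206.56/148)
    = 0.32353 × 0.14478 = 0.04684 m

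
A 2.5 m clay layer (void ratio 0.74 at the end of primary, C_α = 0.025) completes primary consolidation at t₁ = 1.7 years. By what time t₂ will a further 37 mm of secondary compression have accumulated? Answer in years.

t₂ ≈ 18.2 years

S_s = C_α·H/(1+e_p)·log₁₀(t₂/t₁) ⇒ log₁₀(t₂/t₁) = S_s·(1+e_p)/(C_α·H).
log₁₀(t₂/t₁) = 0.037 × (1+0.74) / (0.025×2.5) = 1.03
t₂ = t₁ × 10^1.03 = 1.7 × 10.72 = 18.22 years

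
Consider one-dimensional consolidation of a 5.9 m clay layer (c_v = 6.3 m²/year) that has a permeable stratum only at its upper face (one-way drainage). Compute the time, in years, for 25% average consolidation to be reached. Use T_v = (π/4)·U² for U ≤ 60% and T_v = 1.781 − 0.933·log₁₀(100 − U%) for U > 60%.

Drainage path length: H_d = H = 5.9 m (single drainage).
U ≤ 60%: T_v = (π/4)·U² = (π/4)×0.25² = 0.049087.
t = T_v·H_d²/c_v = 0.049087×5.9²/6.3 = 0.2712 years.

t ≈ 0.271 years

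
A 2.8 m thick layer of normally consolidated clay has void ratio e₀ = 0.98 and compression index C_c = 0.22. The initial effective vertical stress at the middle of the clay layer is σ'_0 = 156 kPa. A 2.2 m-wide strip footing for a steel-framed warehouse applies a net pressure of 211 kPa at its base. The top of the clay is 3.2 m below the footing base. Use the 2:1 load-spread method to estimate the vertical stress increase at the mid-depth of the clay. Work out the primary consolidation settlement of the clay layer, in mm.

Mid-depth of clay below the footing base: z = 3.2 + 2.8/2 = 4.6 m.
Stress increase at mid-clay by the 2:1 spreading method:
Δσ = qB/(B+z) = 211×2.2/(2.2+4.6) = 68.265 kPa
Final effective stress: σ'_f = σ'_0 + Δσ = 156 + 68.265 = 224.26 kPa.
Normally consolidated clay, so the full stress increment lies on the virgin compression line:
S_c = C_c·H/(1+e₀)·log₁₀(σ'_f/σ'_0) = 0.22×2.8/(1+0.98)×log₁₀(224.26/156)
    = 0.31111 × 0.15763 = 0.04904 m

S_c ≈ 49 mm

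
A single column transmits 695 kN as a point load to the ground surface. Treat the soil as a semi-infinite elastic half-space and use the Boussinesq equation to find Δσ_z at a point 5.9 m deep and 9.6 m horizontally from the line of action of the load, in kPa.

Δσ_z ≈ 0.375 kPa

Boussinesq vertical stress below a point load on an elastic half-space:
Δσ_z = 3P/(2πz²) · [1 + (r/z)²]^(−5/2)
r/z = 9.6/5.9 = 1.6271; [1+(r/z)²]^(−5/2) = 0.039356.
Δσ_z = 3×695/(2π×5.9²) × 0.039356 = 9.5328 × 0.039356 = 0.3752 kPa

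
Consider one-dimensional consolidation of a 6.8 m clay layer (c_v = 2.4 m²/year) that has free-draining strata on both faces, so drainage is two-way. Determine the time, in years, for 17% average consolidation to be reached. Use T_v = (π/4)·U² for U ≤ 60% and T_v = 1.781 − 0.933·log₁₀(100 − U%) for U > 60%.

Drainage path length: H_d = H/2 = 3.4 m (double drainage).
U ≤ 60%: T_v = (π/4)·U² = (π/4)×0.17² = 0.022698.
t = T_v·H_d²/c_v = 0.022698×3.4²/2.4 = 0.1093 years.

t ≈ 0.109 years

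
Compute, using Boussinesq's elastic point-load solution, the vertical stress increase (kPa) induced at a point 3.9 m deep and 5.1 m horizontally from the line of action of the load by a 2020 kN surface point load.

Boussinesq vertical stress below a point load on an elastic half-space:
Δσ_z = 3P/(2πz²) · [1 + (r/z)²]^(−5/2)
r/z = 5.1/3.9 = 1.3077; [1+(r/z)²]^(−5/2) = 0.082709.
Δσ_z = 3×2020/(2π×3.9²) × 0.082709 = 63.411 × 0.082709 = 5.245 kPa

Δσ_z ≈ 5.24 kPa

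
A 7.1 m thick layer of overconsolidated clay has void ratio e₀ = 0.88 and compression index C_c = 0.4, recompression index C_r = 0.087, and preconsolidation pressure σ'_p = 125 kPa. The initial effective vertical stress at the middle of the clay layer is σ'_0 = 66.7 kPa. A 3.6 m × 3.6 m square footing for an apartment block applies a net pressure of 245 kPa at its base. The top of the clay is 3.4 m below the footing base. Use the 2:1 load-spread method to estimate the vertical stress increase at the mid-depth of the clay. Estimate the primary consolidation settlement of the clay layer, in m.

Mid-depth of clay below the footing base: z = 3.4 + 7.1/2 = 6.95 m.
Stress increase at mid-clay by the 2:1 spreading method:
Δσ = qBL/((B+z)(L+z)) = 245×3.6×3.6/((3.6+6.95)(3.6+6.95)) = 28.528 kPa
Final effective stress: σ'_f = 66.7 + 28.528 = 95.228 kPa.
σ'_f = 95.228 ≤ σ'_p = 125 kPa, so the clay remains overconsolidated and only the recompression index applies:
S_c = C_r·H/(1+e₀)·log₁₀(σ'_f/σ'_0) = 0.087×7.1/1.88×log₁₀(95.228/66.7)
    = 0.32856 × 0.15464 = 0.05081 m

S_c ≈ 0.0508 m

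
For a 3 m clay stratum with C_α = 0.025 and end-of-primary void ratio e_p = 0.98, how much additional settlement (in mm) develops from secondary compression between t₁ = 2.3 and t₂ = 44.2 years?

S_s ≈ 48.6 mm

Secondary compression: S_s = C_α·H/(1+e_p)·log₁₀(t₂/t₁)
S_s = 0.025×3/(1+0.98)×log₁₀(44.2/2.3)
    = 0.03788 × 1.284 = 0.04862 m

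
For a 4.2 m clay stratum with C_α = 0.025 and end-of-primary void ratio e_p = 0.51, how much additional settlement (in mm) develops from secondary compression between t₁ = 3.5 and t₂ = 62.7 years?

Secondary compression: S_s = C_α·H/(1+e_p)·log₁₀(t₂/t₁)
S_s = 0.025×4.2/(1+0.51)×log₁₀(62.7/3.5)
    = 0.06954 × 1.253 = 0.08714 m

S_s ≈ 87.1 mm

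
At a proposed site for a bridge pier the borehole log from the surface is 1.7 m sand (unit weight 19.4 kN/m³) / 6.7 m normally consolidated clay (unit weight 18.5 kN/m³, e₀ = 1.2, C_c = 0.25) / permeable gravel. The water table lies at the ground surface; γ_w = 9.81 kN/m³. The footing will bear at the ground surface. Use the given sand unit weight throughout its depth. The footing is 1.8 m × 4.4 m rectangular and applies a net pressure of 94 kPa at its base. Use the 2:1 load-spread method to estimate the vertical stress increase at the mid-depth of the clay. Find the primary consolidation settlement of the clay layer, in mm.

S_c ≈ 74.6 mm

Mid-depth of clay below the ground surface: z = 1.7 + 6.7/2 = 5.05 m.
Total vertical stress at mid-clay: σ_v = 19.4×1.7 + 18.5×3.35 = 94.955 kPa.
Pore pressure: u = 9.81×(5.05 − 0) = 49.541 kPa.
Initial effective stress: σ'_0 = σ_v − u = 94.955 − 49.541 = 45.414 kPa.
Stress increase at mid-clay by the 2:1 spreading method:
Δσ = qBL/((B+z)(L+z)) = 94×1.8×4.4/((1.8+5.05)(4.4+5.05)) = 11.501 kPa
Final effective stress: σ'_f = σ'_0 + Δσ = 45.414 + 11.501 = 56.915 kPa.
Normally consolidated clay, so the full stress increment lies on the virgin compression line:
S_c = C_c·H/(1+e₀)·log₁₀(σ'_f/σ'_0) = 0.25×6.7/(1+1.2)×log₁₀(56.915/45.414)
    = 0.76136 × 0.098037 = 0.07464 m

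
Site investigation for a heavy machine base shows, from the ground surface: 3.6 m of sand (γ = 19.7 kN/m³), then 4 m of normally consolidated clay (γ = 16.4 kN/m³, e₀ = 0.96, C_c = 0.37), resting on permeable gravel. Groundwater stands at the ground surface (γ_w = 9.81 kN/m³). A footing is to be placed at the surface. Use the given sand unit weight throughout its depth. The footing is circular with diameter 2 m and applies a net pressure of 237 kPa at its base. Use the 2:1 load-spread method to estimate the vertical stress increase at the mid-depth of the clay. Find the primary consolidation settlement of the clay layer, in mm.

Mid-depth of clay below the ground surface: z = 3.6 + 4/2 = 5.6 m.
Total vertical stress at mid-clay: σ_v = 19.7×3.6 + 16.4×2 = 103.72 kPa.
Pore pressure: u = 9.81×(5.6 − 0) = 54.936 kPa.
Initial effective stress: σ'_0 = σ_v − u = 103.72 − 54.936 = 48.784 kPa.
Stress increase at mid-clay by the 2:1 spreading method:
Δσ ≈ qD²/(D+z)² = 237×2²/(2+5.6)² = 16.413 kPa
Final effective stress: σ'_f = σ'_0 + Δσ = 48.784 + 16.413 = 65.197 kPa.
Normally consolidated clay, so the full stress increment lies on the virgin compression line:
S_c = C_c·H/(1+e₀)·log₁₀(σ'_f/σ'_0) = 0.37×4/(1+0.96)×log₁₀(65.197/48.784)
    = 0.7551 × 0.12595 = 0.0951 m

S_c ≈ 95.1 mm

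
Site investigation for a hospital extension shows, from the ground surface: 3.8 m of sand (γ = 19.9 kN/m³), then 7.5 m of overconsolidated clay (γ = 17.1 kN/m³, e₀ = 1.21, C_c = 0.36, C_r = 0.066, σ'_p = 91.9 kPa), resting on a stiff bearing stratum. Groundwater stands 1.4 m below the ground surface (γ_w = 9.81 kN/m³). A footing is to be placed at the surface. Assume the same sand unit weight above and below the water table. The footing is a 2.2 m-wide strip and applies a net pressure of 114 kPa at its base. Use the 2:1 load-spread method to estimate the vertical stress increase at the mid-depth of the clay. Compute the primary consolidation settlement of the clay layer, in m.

S_c ≈ 0.0856 m

Mid-depth of clay below the ground surface: z = 3.8 + 7.5/2 = 7.55 m.
Total vertical stress at mid-clay: σ_v = 19.9×3.8 + 17.1×3.75 = 139.75 kPa.
Pore pressure: u = 9.81×(7.55 − 1.4) = 60.332 kPa.
Initial effective stress: σ'_0 = σ_v − u = 139.75 − 60.332 = 79.418 kPa.
Stress increase at mid-clay by the 2:1 spreading method:
Δσ = qB/(B+z) = 114×2.2/(2.2+7.55) = 25.723 kPa
Final effective stress: σ'_f = 79.418 + 25.723 = 105.14 kPa.
σ'_f = 105.14 > σ'_p = 91.9 kPa, so the stress path crosses the preconsolidation pressure — recompression up to σ'_p, then virgin compression beyond:
S_c = H/(1+e₀)·[C_r·log₁₀(σ'_p/σ'_0) + C_c·log₁₀(σ'_f/σ'_p)]
    = 7.5/2.21 × [0.066×log₁₀(91.9/79.418) + 0.36×log₁₀(105.14/91.9)]
    = 3.3937 × [0.0041842 + 0.021043] = 0.08561 m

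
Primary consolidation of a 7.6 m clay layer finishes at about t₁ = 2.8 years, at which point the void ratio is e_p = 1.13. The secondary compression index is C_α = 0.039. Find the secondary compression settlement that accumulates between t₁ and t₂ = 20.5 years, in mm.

Secondary compression: S_s = C_α·H/(1+e_p)·log₁₀(t₂/t₁)
S_s = 0.039×7.6/(1+1.13)×log₁₀(20.5/2.8)
    = 0.1392 × 0.8646 = 0.1203 m

S_s ≈ 120 mm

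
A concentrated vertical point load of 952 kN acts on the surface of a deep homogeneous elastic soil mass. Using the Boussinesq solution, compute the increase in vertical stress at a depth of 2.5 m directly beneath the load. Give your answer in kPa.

Boussinesq vertical stress below a point load on an elastic half-space:
Δσ_z = 3P/(2πz²) · [1 + (r/z)²]^(−5/2)
r/z = 0/2.5 = 0; [1+(r/z)²]^(−5/2) = 1.
Δσ_z = 3×952/(2π×2.5²) × 1 = 72.727 × 1 = 72.73 kPa

Δσ_z ≈ 72.7 kPa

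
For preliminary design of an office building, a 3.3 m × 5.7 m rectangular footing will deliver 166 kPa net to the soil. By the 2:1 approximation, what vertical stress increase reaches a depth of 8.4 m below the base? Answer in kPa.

Δσ_z ≈ 18.9 kPa

By the 2:1 method the load spreads at 1 horizontal : 2 vertical, so at depth z the loaded area has grown by z in each plan dimension:
Δσ = qBL/((B+z)(L+z)) = 166×3.3×5.7/((3.3+8.4)(5.7+8.4)) = 18.927 kPa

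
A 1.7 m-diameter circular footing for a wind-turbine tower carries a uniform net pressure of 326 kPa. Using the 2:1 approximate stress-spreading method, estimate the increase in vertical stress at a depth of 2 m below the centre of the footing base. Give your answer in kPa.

Δσ_z ≈ 68.8 kPa

By the 2:1 method the load spreads at 1 horizontal : 2 vertical, so at depth z the loaded area has grown by z in each plan dimension:
Δσ ≈ qD²/(D+z)² = 326×1.7²/(1.7+2)² = 68.82 kPa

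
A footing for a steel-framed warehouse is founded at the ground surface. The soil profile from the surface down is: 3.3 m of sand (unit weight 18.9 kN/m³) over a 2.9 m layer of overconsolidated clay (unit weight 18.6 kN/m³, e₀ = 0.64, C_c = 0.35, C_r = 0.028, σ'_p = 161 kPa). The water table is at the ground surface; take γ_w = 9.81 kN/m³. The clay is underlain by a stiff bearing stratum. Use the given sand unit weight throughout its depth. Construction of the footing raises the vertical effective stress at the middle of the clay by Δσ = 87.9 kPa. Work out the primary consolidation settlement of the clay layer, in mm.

Mid-depth of clay below the ground surface: z = 3.3 + 2.9/2 = 4.75 m.
Total vertical stress at mid-clay: σ_v = 18.9×3.3 + 18.6×1.45 = 89.34 kPa.
Pore pressure: u = 9.81×(4.75 − 0) = 46.598 kPa.
Initial effective stress: σ'_0 = σ_v − u = 89.34 − 46.598 = 42.742 kPa.
Final effective stress: σ'_f = 42.742 + 87.9 = 130.64 kPa.
σ'_f = 130.64 ≤ σ'_p = 161 kPa, so the clay remains overconsolidated and only the recompression index applies:
S_c = C_r·H/(1+e₀)·log₁₀(σ'_f/σ'_0) = 0.028×2.9/1.64×log₁₀(130.64/42.742)
    = 0.049512 × 0.48522 = 0.02402 m

S_c ≈ 24 mm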